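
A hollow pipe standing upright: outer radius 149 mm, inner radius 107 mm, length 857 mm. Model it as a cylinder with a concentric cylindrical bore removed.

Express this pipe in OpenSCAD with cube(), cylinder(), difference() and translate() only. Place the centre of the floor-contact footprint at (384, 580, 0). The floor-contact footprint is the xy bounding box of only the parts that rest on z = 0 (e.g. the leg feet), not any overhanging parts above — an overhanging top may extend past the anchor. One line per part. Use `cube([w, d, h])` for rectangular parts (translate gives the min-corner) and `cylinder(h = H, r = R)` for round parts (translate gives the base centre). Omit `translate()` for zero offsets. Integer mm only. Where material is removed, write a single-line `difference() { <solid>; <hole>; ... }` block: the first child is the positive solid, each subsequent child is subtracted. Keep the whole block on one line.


difference() { translate([384, 580, 0]) cylinder(h = 857, r = 149); translate([384, 580, 0]) cylinder(h = 857, r = 107); }


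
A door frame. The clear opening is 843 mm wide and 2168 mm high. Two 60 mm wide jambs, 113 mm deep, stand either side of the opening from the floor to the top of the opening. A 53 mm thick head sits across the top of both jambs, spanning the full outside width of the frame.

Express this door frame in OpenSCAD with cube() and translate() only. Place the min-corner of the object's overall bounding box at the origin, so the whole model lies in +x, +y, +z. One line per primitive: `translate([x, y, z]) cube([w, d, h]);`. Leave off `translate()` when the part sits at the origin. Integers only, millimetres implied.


cube([60, 113, 2168]);
translate([903, 0, 0]) cube([60, 113, 2168]);
translate([0, 0, 2168]) cube([963, 113, 53]);


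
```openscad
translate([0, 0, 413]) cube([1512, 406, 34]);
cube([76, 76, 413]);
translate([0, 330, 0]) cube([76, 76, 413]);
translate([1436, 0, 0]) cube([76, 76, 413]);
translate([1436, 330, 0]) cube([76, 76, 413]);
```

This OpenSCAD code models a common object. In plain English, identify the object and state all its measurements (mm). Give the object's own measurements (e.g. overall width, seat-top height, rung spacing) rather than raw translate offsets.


A bench: a 1512×406 mm seat slab, 34 mm thick, top at z = 447 mm, on four 76×76 mm square legs flush with the seat corners and standing on z = 0.


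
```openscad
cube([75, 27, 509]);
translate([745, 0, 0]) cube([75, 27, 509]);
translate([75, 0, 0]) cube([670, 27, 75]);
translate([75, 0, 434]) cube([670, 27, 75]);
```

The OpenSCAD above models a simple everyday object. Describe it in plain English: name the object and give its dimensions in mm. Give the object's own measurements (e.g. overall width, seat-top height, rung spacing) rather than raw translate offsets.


A rectangular picture frame lying in the x–z plane (depth along y). The opening is 670 mm wide (x) by 359 mm tall (z), surrounded by a border 75 mm wide on all four sides. The frame is 27 mm deep and is made of two full-height vertical stiles with two horizontal rails fitted between them.


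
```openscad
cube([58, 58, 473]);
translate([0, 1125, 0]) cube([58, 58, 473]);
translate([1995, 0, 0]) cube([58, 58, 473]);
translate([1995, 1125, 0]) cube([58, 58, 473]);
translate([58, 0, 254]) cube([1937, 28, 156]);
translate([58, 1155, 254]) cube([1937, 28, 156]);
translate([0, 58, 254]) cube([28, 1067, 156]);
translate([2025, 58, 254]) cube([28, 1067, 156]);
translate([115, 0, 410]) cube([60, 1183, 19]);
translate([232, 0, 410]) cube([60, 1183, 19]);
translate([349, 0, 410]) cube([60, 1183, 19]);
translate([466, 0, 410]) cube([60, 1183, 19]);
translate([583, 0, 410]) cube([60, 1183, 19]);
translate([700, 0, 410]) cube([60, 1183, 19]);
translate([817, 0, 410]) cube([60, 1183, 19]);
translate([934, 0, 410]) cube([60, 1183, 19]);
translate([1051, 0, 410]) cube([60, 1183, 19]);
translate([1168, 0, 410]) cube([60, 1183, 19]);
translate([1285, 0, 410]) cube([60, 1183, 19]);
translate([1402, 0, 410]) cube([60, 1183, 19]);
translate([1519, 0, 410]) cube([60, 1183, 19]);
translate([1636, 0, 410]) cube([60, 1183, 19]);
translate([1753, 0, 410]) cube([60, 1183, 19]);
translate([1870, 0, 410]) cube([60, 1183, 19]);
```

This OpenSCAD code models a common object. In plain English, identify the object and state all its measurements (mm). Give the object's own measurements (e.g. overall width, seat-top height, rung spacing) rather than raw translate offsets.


A bed frame 2053 mm long (x) by 1183 mm wide (y). Four 58×58 mm corner posts, 473 mm tall, at the corners of the footprint. Four rails of 28 mm thickness and 156 mm height run between adjacent posts with their undersides at z = 254 mm, their outer faces flush with the outside of the frame (the two x-running rails run between the posts' inner faces; the two y-running rails run between the posts' inner faces). 16 slats, each 60 mm wide (x) and 19 mm thick, lie across the top of the two x-running rails, running the full 1183 mm width of the frame in y; along x they sit between the end posts with a 57 mm gap after the −x posts and between neighbouring slats, leaving 65 mm before the +x posts.


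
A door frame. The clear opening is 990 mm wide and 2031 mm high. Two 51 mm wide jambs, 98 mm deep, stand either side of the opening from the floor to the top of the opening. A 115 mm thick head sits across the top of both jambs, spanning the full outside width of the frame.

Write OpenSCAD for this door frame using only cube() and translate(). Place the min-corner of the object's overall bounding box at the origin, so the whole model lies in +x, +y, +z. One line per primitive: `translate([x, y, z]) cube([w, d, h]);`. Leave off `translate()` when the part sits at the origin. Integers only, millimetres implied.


cube([51, 98, 2031]);
translate([1041, 0, 0]) cube([51, 98, 2031]);
translate([0, 0, 2031]) cube([1092, 98, 115]);


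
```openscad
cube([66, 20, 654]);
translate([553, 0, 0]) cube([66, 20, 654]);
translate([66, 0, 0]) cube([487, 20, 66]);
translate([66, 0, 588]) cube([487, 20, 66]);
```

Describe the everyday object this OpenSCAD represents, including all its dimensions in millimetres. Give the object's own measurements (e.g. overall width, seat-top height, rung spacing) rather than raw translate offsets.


A rectangular picture frame lying in the x–z plane (depth along y). The opening is 487 mm wide (x) by 522 mm tall (z), surrounded by a border 66 mm wide on all four sides. The frame is 20 mm deep and is made of two full-height vertical stiles with two horizontal rails fitted between them.


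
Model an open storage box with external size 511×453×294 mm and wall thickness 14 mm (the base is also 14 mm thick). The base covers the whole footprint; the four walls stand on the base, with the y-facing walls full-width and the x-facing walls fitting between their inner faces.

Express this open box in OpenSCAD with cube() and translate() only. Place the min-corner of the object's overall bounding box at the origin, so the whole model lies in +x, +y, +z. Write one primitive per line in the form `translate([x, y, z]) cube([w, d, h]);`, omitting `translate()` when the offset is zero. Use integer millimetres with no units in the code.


cube([511, 453, 14]);
translate([0, 0, 14]) cube([511, 14, 280]);
translate([0, 439, 14]) cube([511, 14, 280]);
translate([0, 14, 14]) cube([14, 425, 280]);
translate([497, 14, 14]) cube([14, 425, 280]);


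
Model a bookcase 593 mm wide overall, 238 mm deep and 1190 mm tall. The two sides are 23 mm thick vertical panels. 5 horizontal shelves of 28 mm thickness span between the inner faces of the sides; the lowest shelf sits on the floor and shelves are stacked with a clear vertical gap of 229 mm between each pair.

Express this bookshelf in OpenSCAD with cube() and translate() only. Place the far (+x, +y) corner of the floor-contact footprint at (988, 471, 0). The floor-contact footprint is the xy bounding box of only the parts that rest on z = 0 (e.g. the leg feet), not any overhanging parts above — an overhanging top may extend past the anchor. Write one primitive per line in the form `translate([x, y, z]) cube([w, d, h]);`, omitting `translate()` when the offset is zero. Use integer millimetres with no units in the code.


translate([395, 233, 0]) cube([23, 238, 1190]);
translate([965, 233, 0]) cube([23, 238, 1190]);
translate([418, 233, 0]) cube([547, 238, 28]);
translate([418, 233, 257]) cube([547, 238, 28]);
translate([418, 233, 514]) cube([547, 238, 28]);
translate([418, 233, 771]) cube([547, 238, 28]);
translate([418, 233, 1028]) cube([547, 238, 28]);


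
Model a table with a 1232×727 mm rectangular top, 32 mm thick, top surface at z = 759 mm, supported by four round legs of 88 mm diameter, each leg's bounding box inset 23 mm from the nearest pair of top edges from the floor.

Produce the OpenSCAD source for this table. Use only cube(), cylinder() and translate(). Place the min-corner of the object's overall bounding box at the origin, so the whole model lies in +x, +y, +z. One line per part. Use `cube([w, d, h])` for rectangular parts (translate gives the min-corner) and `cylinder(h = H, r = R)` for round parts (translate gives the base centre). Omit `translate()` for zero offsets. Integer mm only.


translate([0, 0, 727]) cube([1232, 727, 32]);
translate([67, 67, 0]) cylinder(h = 727, r = 44);
translate([1165, 67, 0]) cylinder(h = 727, r = 44);
translate([67, 660, 0]) cylinder(h = 727, r = 44);
translate([1165, 660, 0]) cylinder(h = 727, r = 44);


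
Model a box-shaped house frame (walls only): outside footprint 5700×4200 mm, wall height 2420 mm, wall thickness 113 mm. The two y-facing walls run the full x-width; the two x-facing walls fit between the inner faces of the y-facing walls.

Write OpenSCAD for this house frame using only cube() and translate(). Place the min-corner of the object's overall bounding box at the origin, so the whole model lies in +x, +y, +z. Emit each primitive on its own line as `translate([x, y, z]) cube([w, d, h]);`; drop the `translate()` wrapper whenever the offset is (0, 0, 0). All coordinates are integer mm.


cube([5700, 113, 2420]);
translate([0, 4087, 0]) cube([5700, 113, 2420]);
translate([0, 113, 0]) cube([113, 3974, 2420]);
translate([5587, 113, 0]) cube([113, 3974, 2420]);


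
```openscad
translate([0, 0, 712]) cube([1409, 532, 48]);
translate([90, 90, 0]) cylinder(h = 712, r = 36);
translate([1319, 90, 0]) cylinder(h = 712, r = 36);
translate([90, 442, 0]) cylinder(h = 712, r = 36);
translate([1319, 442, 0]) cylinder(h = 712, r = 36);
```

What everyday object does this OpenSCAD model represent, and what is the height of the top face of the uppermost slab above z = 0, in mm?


A table. The table height is 760 mm.

A 1409×532×48 slab sits at z = 712 on four Ø72 mm round legs — a table. The top surface is at 712 + 48 = 760 mm.


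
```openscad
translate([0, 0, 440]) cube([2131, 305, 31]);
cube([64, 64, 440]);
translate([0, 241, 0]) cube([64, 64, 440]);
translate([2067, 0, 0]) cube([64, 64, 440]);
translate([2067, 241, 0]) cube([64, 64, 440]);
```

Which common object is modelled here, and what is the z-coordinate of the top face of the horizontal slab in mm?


A bench. The seat-top height is 471 mm.

A long slab on four corner posts — a bench. The slab sits at z = 440 with thickness 31, so the top is 440 + 31 = 471 mm.


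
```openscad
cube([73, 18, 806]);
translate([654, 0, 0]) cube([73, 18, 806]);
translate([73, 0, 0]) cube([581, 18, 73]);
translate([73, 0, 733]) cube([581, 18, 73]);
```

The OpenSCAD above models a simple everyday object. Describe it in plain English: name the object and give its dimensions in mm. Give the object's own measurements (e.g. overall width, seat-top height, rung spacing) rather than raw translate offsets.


A rectangular picture frame lying in the x–z plane (depth along y). The opening is 581 mm wide (x) by 660 mm tall (z), surrounded by a border 73 mm wide on all four sides. The frame is 18 mm deep and is made of two full-height vertical stiles with two horizontal rails fitted between them.


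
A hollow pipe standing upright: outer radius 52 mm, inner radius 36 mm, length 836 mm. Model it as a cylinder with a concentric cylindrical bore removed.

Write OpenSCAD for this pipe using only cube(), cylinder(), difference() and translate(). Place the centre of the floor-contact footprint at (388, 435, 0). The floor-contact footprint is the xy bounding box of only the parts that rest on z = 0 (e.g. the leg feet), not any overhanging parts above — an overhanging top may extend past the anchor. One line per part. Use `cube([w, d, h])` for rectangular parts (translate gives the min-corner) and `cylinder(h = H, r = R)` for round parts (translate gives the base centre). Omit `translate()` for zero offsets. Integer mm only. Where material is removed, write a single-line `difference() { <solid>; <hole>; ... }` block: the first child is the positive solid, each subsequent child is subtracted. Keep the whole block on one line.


difference() { translate([388, 435, 0]) cylinder(h = 836, r = 52); translate([388, 435, 0]) cylinder(h = 836, r = 36); }


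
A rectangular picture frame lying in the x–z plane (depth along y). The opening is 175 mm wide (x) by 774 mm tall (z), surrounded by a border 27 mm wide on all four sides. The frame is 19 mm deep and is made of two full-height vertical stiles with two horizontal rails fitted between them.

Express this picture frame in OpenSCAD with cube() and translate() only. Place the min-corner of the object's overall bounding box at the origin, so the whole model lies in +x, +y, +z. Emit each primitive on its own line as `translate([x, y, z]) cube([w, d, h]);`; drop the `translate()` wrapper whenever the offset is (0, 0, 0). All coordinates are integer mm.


cube([27, 19, 828]);
translate([202, 0, 0]) cube([27, 19, 828]);
translate([27, 0, 0]) cube([175, 19, 27]);
translate([27, 0, 801]) cube([175, 19, 27]);


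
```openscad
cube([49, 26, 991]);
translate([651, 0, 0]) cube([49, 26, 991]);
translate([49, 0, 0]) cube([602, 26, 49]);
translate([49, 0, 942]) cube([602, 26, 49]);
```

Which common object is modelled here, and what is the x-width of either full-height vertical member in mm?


A picture frame. The border width is 49 mm.

Four thin pieces enclosing a rectangular opening — a picture frame. The two full-height stiles are 991 mm tall; the top rail sits at z = 942 and is 49 mm tall, so the border above the opening is 991 − 942 = 49 mm, matching the stile x-width.


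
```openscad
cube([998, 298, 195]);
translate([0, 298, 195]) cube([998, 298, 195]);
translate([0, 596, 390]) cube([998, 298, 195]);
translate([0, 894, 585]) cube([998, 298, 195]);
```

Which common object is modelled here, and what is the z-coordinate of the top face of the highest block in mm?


A staircase. The total rise is 780 mm.

4 identical blocks, each offset up and back from the previous — a staircase. Each step is 195 mm tall and there are 4 of them, so the total rise is 4 × 195 = 780 mm.


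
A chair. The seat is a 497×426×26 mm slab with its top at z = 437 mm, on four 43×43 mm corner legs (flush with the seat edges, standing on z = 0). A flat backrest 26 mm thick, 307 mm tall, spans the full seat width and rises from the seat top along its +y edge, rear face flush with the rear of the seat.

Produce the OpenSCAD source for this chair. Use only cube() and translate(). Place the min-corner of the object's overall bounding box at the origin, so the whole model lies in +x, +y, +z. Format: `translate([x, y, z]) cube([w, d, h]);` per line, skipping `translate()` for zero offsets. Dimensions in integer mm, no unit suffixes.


// leg_h = 437 - 26 = 411
translate([0, 0, 411]) cube([497, 426, 26]);
cube([43, 43, 411]);
translate([454, 0, 0]) cube([43, 43, 411]);
translate([0, 383, 0]) cube([43, 43, 411]);
translate([454, 383, 0]) cube([43, 43, 411]);
translate([0, 400, 437]) cube([497, 26, 307]);


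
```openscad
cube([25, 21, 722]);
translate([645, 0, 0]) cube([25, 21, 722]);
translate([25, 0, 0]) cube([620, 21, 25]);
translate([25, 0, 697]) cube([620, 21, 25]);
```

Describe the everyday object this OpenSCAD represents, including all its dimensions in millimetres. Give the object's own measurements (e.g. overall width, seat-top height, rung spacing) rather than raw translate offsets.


A rectangular picture frame lying in the x–z plane (depth along y). The opening is 620 mm wide (x) by 672 mm tall (z), surrounded by a border 25 mm wide on all four sides. The frame is 21 mm deep and is made of two full-height vertical stiles with two horizontal rails fitted between them.


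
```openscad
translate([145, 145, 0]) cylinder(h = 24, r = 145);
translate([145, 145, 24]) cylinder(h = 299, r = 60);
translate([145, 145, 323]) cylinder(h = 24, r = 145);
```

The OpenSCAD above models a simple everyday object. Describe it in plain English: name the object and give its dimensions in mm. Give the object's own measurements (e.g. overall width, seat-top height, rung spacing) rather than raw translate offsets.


A spool: two coaxial disc flanges of radius 145 mm and thickness 24 mm, joined by a core cylinder of radius 60 mm and height 299 mm. The lower flange rests on z = 0 and the three cylinders share a vertical axis.


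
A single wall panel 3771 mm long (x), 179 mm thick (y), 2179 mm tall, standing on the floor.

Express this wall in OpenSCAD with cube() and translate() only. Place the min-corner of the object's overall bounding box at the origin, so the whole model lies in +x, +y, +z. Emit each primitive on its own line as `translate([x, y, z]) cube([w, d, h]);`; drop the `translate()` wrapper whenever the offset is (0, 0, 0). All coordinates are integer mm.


cube([3771, 179, 2179]);


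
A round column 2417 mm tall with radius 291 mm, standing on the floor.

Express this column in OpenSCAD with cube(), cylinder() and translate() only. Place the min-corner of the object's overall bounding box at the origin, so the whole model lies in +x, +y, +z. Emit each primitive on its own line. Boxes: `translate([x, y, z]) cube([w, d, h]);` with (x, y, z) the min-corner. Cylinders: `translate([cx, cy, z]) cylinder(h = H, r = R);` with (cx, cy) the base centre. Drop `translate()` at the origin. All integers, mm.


translate([291, 291, 0]) cylinder(h = 2417, r = 291);


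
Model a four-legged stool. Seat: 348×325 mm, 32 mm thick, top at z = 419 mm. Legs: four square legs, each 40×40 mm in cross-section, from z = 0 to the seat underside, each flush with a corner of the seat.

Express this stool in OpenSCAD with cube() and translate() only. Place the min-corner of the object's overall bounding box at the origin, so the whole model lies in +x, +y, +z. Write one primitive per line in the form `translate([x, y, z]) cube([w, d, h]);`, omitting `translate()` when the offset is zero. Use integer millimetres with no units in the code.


translate([0, 0, 387]) cube([348, 325, 32]);
cube([40, 40, 387]);
translate([308, 0, 0]) cube([40, 40, 387]);
translate([0, 285, 0]) cube([40, 40, 387]);
translate([308, 285, 0]) cube([40, 40, 387]);


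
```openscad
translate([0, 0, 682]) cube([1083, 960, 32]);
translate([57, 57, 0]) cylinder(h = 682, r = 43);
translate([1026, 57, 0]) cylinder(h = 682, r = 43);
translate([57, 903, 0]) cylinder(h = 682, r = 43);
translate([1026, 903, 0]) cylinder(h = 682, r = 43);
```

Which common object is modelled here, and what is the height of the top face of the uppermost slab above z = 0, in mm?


A table. The table height is 714 mm.

A 1083×960×32 slab sits at z = 682 on four Ø86 mm round legs — a table. The top surface is at 682 + 32 = 714 mm.


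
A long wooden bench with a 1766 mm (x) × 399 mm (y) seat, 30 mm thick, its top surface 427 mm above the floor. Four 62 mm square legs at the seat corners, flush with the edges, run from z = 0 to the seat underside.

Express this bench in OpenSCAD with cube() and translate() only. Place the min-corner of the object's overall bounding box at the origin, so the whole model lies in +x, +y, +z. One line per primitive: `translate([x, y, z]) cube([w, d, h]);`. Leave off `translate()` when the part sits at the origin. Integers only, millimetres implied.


// leg_h = 427 − 30 = 397
translate([0, 0, 397]) cube([1766, 399, 30]);
cube([62, 62, 397]);
translate([0, 337, 0]) cube([62, 62, 397]);
translate([1704, 0, 0]) cube([62, 62, 397]);
translate([1704, 337, 0]) cube([62, 62, 397]);


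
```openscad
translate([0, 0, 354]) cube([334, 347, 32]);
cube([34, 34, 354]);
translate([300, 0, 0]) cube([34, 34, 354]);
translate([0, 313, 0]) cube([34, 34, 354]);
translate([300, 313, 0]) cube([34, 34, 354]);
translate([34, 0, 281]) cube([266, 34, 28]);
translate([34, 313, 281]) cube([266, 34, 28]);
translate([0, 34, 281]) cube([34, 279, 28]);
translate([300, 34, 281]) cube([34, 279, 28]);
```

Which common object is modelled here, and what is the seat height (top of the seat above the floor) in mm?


A stool. The seat height is 386 mm.

A 334×347×32 slab at z = 354 on four corner posts — a stool. The seat top is 354 + 32 = 386 mm.


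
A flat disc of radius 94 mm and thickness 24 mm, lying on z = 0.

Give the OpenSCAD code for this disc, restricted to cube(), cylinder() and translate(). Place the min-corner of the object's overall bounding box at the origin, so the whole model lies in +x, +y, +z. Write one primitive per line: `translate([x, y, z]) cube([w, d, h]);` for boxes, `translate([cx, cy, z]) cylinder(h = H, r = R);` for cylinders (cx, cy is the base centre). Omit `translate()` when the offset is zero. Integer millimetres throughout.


translate([94, 94, 0]) cylinder(h = 24, r = 94);


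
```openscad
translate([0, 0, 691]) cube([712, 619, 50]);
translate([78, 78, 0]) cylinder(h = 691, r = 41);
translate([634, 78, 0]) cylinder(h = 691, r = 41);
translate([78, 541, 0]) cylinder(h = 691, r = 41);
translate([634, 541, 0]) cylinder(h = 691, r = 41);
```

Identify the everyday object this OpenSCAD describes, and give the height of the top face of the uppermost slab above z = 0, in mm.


A table. The table height is 741 mm.

A 712×619×50 slab sits at z = 691 on four Ø82 mm round legs — a table. The top surface is at 691 + 50 = 741 mm.


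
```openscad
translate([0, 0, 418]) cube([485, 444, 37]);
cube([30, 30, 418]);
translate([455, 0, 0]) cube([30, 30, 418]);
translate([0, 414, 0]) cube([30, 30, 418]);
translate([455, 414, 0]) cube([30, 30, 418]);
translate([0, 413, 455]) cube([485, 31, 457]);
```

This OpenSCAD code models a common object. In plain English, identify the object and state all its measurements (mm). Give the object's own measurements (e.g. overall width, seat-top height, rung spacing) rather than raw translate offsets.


A chair. The seat is a 485×444×37 mm slab with its top at z = 455 mm, on four 30×30 mm corner legs (flush with the seat edges, standing on z = 0). A flat backrest 31 mm thick, 457 mm tall, spans the full seat width and rises from the seat top along its +y edge, rear face flush with the rear of the seat.


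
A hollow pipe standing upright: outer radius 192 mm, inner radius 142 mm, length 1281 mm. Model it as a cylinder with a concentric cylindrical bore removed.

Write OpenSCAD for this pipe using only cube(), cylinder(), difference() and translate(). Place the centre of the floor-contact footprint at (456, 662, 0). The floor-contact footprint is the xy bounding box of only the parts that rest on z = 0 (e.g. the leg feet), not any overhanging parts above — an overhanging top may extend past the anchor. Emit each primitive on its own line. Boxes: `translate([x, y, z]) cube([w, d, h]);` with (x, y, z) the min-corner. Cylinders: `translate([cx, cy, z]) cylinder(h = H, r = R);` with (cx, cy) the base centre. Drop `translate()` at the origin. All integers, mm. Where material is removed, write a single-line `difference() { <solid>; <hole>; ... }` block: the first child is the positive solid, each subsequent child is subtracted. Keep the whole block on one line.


difference() { translate([456, 662, 0]) cylinder(h = 1281, r = 192); translate([456, 662, 0]) cylinder(h = 1281, r = 142); }


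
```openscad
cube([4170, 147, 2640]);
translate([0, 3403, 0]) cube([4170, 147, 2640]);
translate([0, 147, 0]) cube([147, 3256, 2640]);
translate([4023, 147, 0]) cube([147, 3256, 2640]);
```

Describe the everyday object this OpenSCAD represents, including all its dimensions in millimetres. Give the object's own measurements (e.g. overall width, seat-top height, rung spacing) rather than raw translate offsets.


The wall frame of a small rectangular building: four walls, each 2640 mm tall and 147 mm thick, enclosing a footprint 4170 mm (x) by 3550 mm (y) outside-to-outside, with no floor or roof. The front and back walls (the −y and +y sides) span the full width; the two side walls fit between them.


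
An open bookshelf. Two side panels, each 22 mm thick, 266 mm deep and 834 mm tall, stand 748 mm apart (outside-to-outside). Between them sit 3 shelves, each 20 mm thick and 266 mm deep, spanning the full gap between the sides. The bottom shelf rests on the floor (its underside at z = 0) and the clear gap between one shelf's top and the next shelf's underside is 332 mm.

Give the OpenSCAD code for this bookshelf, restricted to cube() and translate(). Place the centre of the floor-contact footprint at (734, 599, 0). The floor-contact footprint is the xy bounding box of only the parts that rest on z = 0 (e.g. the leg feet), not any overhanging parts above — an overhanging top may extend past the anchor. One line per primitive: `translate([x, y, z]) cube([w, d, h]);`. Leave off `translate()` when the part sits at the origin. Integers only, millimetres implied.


translate([360, 466, 0]) cube([22, 266, 834]);
translate([1086, 466, 0]) cube([22, 266, 834]);
translate([382, 466, 0]) cube([704, 266, 20]);
translate([382, 466, 352]) cube([704, 266, 20]);
translate([382, 466, 704]) cube([704, 266, 20]);


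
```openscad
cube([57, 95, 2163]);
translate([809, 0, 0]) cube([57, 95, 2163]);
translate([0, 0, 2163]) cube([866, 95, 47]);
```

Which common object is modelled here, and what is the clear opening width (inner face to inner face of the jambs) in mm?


A door frame. The clear opening width is 752 mm.

Two 2163 mm tall posts with a header on top — a door frame. The left jamb is 57 mm wide at x = 0; the right jamb starts at x = 809. The clear opening is 809 − 57 = 752 mm.


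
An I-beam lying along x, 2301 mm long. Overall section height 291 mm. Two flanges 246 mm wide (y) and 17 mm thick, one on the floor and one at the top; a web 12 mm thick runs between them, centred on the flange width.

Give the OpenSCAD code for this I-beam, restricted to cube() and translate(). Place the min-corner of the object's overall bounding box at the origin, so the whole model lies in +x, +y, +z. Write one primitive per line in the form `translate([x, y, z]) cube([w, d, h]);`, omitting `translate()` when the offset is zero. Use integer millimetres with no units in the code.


cube([2301, 246, 17]);
translate([0, 117, 17]) cube([2301, 12, 257]);
translate([0, 0, 274]) cube([2301, 246, 17]);


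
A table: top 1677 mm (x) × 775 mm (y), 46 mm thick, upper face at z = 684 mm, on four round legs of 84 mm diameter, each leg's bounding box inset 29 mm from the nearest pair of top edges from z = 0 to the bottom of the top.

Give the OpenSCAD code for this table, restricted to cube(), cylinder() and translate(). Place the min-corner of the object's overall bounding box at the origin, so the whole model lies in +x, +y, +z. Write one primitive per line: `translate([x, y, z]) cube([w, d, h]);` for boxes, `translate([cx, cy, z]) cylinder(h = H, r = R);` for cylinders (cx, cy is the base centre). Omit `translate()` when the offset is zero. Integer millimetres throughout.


translate([0, 0, 638]) cube([1677, 775, 46]);
translate([71, 71, 0]) cylinder(h = 638, r = 42);
translate([1606, 71, 0]) cylinder(h = 638, r = 42);
translate([71, 704, 0]) cylinder(h = 638, r = 42);
translate([1606, 704, 0]) cylinder(h = 638, r = 42);


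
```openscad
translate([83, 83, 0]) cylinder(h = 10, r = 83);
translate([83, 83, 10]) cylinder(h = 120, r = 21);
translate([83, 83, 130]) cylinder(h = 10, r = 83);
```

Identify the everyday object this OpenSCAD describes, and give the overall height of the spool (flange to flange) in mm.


A spool. The overall height is 140 mm.

Three coaxial cylinders, large–small–large — a spool. Two 10 mm flanges and a 120 mm core give 10 + 120 + 10 = 140 mm.


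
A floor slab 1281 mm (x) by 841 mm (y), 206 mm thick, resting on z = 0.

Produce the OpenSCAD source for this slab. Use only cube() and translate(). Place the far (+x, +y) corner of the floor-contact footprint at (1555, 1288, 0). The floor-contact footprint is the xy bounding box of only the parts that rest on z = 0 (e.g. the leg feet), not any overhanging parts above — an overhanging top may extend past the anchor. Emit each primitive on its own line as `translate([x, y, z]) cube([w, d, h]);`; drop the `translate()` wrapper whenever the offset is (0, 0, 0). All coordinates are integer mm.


translate([274, 447, 0]) cube([1281, 841, 206]);


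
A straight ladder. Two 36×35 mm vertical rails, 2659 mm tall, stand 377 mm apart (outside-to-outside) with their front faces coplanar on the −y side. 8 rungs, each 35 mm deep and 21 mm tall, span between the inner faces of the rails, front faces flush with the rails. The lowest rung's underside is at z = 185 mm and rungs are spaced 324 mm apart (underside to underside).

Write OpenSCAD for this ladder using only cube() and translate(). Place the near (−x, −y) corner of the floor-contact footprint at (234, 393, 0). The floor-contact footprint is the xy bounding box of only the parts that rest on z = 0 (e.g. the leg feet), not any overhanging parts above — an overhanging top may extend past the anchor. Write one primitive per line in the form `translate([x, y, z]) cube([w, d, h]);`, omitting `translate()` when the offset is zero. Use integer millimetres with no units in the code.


translate([234, 393, 0]) cube([36, 35, 2659]);
translate([575, 393, 0]) cube([36, 35, 2659]);
translate([270, 393, 185]) cube([305, 35, 21]);
translate([270, 393, 509]) cube([305, 35, 21]);
translate([270, 393, 833]) cube([305, 35, 21]);
translate([270, 393, 1157]) cube([305, 35, 21]);
translate([270, 393, 1481]) cube([305, 35, 21]);
translate([270, 393, 1805]) cube([305, 35, 21]);
translate([270, 393, 2129]) cube([305, 35, 21]);
translate([270, 393, 2453]) cube([305, 35, 21]);


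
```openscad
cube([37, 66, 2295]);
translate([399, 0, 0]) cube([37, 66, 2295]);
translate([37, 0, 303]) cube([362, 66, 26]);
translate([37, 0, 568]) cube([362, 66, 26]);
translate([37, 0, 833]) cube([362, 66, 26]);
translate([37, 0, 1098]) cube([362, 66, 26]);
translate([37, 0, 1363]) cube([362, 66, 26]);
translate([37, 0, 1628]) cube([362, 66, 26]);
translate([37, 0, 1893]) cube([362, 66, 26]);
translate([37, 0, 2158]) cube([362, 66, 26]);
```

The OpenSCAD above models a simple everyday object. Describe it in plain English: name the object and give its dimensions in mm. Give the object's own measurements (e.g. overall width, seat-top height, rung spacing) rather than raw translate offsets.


A straight ladder. Two 37×66 mm vertical rails, 2295 mm tall, stand 436 mm apart (outside-to-outside) with their front faces coplanar on the −y side. 8 rungs, each 66 mm deep and 26 mm tall, span between the inner faces of the rails, front faces flush with the rails. The lowest rung's underside is at z = 303 mm and rungs are spaced 265 mm apart (underside to underside).


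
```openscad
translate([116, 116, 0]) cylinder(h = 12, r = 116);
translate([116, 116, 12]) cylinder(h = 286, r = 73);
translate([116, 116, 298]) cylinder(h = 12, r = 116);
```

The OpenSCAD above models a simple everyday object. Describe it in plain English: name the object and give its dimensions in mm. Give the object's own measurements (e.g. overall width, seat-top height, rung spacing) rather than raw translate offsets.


A spool: two coaxial disc flanges of radius 116 mm and thickness 12 mm, joined by a core cylinder of radius 73 mm and height 286 mm. The lower flange rests on z = 0 and the three cylinders share a vertical axis.


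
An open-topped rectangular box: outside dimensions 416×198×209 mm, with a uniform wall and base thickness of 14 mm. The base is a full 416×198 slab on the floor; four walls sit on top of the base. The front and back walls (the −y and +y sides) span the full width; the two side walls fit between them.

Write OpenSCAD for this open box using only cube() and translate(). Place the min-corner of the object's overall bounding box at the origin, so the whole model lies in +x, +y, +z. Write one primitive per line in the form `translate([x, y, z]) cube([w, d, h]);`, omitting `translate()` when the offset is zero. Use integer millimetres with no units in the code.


cube([416, 198, 14]);
translate([0, 0, 14]) cube([416, 14, 195]);
translate([0, 184, 14]) cube([416, 14, 195]);
translate([0, 14, 14]) cube([14, 170, 195]);
translate([402, 14, 14]) cube([14, 170, 195]);


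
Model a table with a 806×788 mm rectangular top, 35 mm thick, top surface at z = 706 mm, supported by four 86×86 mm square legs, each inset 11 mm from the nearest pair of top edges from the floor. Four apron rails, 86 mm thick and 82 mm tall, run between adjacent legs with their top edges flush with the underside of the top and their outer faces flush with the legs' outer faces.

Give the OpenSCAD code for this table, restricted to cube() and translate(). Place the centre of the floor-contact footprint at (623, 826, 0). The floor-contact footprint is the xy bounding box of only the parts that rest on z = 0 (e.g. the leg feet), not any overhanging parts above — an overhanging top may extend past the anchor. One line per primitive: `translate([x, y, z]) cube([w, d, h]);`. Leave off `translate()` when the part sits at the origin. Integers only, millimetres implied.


// leg_h = 706 - 35 = 671
// apron z = 671 - 82 = 589
translate([220, 432, 671]) cube([806, 788, 35]);
translate([231, 443, 0]) cube([86, 86, 671]);
translate([929, 443, 0]) cube([86, 86, 671]);
translate([231, 1123, 0]) cube([86, 86, 671]);
translate([929, 1123, 0]) cube([86, 86, 671]);
translate([317, 443, 589]) cube([612, 86, 82]);
translate([317, 1123, 589]) cube([612, 86, 82]);
translate([231, 529, 589]) cube([86, 594, 82]);
translate([929, 529, 589]) cube([86, 594, 82]);


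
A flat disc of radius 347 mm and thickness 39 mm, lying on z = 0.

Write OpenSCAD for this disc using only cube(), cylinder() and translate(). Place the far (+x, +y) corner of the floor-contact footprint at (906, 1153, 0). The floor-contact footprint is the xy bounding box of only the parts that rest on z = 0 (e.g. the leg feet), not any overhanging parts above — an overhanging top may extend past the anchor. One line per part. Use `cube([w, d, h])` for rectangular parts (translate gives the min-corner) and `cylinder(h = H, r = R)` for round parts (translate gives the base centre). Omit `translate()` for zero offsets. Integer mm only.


translate([559, 806, 0]) cylinder(h = 39, r = 347);


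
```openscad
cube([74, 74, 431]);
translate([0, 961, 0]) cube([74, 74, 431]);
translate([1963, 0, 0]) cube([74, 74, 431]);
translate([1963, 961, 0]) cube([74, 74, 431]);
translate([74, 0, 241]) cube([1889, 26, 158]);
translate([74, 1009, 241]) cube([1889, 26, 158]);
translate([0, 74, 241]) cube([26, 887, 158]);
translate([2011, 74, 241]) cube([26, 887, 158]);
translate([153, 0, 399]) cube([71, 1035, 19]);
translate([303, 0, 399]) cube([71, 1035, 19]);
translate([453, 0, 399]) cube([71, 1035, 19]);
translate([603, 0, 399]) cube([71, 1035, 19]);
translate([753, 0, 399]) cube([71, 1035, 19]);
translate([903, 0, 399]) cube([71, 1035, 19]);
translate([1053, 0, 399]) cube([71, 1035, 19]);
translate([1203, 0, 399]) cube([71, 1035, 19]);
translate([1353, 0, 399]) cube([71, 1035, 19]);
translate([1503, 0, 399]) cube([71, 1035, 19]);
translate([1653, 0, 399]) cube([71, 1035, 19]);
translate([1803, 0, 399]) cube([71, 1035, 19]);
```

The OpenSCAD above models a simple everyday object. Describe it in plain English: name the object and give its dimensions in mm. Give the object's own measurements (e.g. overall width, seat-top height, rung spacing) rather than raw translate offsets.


A bed frame 2037 mm long (x) by 1035 mm wide (y). Four 74×74 mm corner posts, 431 mm tall, at the corners of the footprint. Four rails of 26 mm thickness and 158 mm height run between adjacent posts with their undersides at z = 241 mm, their outer faces flush with the outside of the frame (the two x-running rails run between the posts' inner faces; the two y-running rails run between the posts' inner faces). 12 slats, each 71 mm wide (x) and 19 mm thick, lie across the top of the two x-running rails, running the full 1035 mm width of the frame in y; along x they sit between the end posts with a 79 mm gap after the −x posts and between neighbouring slats, leaving 89 mm before the +x posts.


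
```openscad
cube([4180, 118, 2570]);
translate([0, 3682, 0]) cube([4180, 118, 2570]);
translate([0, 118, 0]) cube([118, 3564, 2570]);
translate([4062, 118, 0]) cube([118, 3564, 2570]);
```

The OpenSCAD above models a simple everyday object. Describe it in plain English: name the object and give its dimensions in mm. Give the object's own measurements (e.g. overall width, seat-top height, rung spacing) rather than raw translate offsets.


The wall frame of a small rectangular building: four walls, each 2570 mm tall and 118 mm thick, enclosing a footprint 4180 mm (x) by 3800 mm (y) outside-to-outside, with no floor or roof. The front and back walls (the −y and +y sides) span the full width; the two side walls fit between them.


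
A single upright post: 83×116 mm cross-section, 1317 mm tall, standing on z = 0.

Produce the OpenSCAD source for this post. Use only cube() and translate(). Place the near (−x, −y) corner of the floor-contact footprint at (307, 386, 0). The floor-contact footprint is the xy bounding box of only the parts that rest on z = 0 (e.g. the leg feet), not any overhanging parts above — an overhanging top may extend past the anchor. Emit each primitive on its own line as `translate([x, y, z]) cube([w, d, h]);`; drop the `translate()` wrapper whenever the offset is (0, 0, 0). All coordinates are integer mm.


translate([307, 386, 0]) cube([83, 116, 1317]);


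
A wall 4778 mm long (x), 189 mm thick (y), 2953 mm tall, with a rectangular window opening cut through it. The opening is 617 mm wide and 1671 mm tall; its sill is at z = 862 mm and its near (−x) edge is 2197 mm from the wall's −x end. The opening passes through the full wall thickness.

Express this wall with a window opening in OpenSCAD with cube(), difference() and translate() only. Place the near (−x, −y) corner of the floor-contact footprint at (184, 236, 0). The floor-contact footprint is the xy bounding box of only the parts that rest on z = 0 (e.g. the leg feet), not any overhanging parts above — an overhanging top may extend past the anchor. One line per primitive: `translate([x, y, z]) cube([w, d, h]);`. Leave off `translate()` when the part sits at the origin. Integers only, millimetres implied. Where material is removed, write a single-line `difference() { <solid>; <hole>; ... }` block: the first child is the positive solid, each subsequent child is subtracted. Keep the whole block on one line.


difference() { translate([184, 236, 0]) cube([4778, 189, 2953]); translate([2381, 236, 862]) cube([617, 189, 1671]); }


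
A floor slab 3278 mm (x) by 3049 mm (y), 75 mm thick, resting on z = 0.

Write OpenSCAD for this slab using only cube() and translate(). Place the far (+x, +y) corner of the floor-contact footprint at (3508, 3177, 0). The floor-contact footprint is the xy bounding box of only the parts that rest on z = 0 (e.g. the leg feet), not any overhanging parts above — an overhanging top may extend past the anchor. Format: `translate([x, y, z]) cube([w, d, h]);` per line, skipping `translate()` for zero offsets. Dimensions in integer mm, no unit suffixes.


translate([230, 128, 0]) cube([3278, 3049, 75]);
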